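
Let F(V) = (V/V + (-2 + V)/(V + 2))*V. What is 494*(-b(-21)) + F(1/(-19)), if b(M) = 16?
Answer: -5556510/703 ≈ -7904.0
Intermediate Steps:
F(V) = V*(1 + (-2 + V)/(2 + V)) (F(V) = (1 + (-2 + V)/(2 + V))*V = V*(1 + (-2 + V)/(2 + V)))
494*(-b(-21)) + F(1/(-19)) = 494*(-1*16) + 2*(1/(-19))²/(2 + 1/(-19)) = 494*(-16) + 2*(-1/19)²/(2 - 1/19) = -7904 + 2*(1/361)/(37/19) = -7904 + 2*(1/361)*(19/37) = -7904 + 2/703 = -5556510/703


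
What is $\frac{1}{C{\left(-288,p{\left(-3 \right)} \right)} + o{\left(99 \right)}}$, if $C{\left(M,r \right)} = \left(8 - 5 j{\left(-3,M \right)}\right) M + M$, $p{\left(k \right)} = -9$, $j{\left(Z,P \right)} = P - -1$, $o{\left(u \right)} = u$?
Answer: $- \frac{1}{415773} \approx -2.4052 \cdot 10^{-6}$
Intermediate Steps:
$j{\left(Z,P \right)} = 1 + P$ ($j{\left(Z,P \right)} = P + 1 = 1 + P$)
$C{\left(M,r \right)} = M + M \left(3 - 5 M\right)$ ($C{\left(M,r \right)} = \left(8 - 5 \left(1 + M\right)\right) M + M = \left(8 - \left(5 + 5 M\right)\right) M + M = \left(3 - 5 M\right) M + M = M \left(3 - 5 M\right) + M = M + M \left(3 - 5 M\right)$)
$\frac{1}{C{\left(-288,p{\left(-3 \right)} \right)} + o{\left(99 \right)}} = \frac{1}{- 288 \left(4 - -1440\right) + 99} = \frac{1}{- 288 \left(4 + 1440\right) + 99} = \frac{1}{\left(-288\right) 1444 + 99} = \frac{1}{-415872 + 99} = \frac{1}{-415773} = - \frac{1}{415773}$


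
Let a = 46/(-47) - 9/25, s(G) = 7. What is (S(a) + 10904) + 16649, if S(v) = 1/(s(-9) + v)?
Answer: 183283731/6652 ≈ 27553.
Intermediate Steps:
a = -1573/1175 (a = 46*(-1/47) - 9*1/25 = -46/47 - 9/25 = -1573/1175 ≈ -1.3387)
S(v) = 1/(7 + v)
(S(a) + 10904) + 16649 = (1/(7 - 1573/1175) + 10904) + 16649 = (1/(6652/1175) + 10904) + 16649 = (1175/6652 + 10904) + 16649 = 72534583/6652 + 16649 = 183283731/6652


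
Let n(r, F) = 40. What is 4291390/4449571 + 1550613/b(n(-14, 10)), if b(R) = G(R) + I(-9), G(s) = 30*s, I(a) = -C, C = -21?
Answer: 2301600808071/1810975397 ≈ 1270.9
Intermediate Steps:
I(a) = 21 (I(a) = -1*(-21) = 21)
b(R) = 21 + 30*R (b(R) = 30*R + 21 = 21 + 30*R)
4291390/4449571 + 1550613/b(n(-14, 10)) = 4291390/4449571 + 1550613/(21 + 30*40) = 4291390*(1/4449571) + 1550613/(21 + 1200) = 4291390/4449571 + 1550613/1221 = 4291390/4449571 + 1550613*(1/1221) = 4291390/4449571 + 516871/407 = 2301600808071/1810975397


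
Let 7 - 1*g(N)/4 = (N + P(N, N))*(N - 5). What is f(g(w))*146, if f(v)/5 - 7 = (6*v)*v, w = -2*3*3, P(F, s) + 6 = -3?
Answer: 26419884790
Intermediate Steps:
P(F, s) = -9 (P(F, s) = -6 - 3 = -9)
w = -18 (w = -6*3 = -18)
g(N) = 28 - 4*(-9 + N)*(-5 + N) (g(N) = 28 - 4*(N - 9)*(N - 5) = 28 - 4*(-9 + N)*(-5 + N))
f(v) = 35 + 30*v**2 (f(v) = 35 + 5*((6*v)*v) = 35 + 5*(6*v**2) = 35 + 30*v**2)
f(g(w))*146 = (35 + 30*(-152 - 4*(-18)**2 + 56*(-18))**2)*146 = (35 + 30*(-152 - 4*324 - 1008)**2)*146 = (35 + 30*(-152 - 1296 - 1008)**2)*146 = (35 + 30*(-2456)**2)*146 = (35 + 30*6031936)*146 = (35 + 180958080)*146 = 180958115*146 = 26419884790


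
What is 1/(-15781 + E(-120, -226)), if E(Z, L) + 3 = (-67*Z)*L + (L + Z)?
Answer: -1/1833170 ≈ -5.4550e-7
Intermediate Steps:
E(Z, L) = -3 + L + Z - 67*L*Z (E(Z, L) = -3 + ((-67*Z)*L + (L + Z)) = -3 + (-67*L*Z + (L + Z)) = -3 + (L + Z - 67*L*Z) = -3 + L + Z - 67*L*Z)
1/(-15781 + E(-120, -226)) = 1/(-15781 + (-3 - 226 - 120 - 67*(-226)*(-120))) = 1/(-15781 + (-3 - 226 - 120 - 1817040)) = 1/(-15781 - 1817389) = 1/(-1833170) = -1/1833170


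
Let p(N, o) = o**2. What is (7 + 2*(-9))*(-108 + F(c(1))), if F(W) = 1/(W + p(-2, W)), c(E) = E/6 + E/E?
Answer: 107712/91 ≈ 1183.6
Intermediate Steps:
c(E) = 1 + E/6 (c(E) = E*(1/6) + 1 = E/6 + 1 = 1 + E/6)
F(W) = 1/(W + W**2)
(7 + 2*(-9))*(-108 + F(c(1))) = (7 + 2*(-9))*(-108 + 1/((1 + (1/6)*1)*(1 + (1 + (1/6)*1)))) = (7 - 18)*(-108 + 1/((1 + 1/6)*(1 + (1 + 1/6)))) = -11*(-108 + 1/((7/6)*(1 + 7/6))) = -11*(-108 + 6/(7*(13/6))) = -11*(-108 + (6/7)*(6/13)) = -11*(-108 + 36/91) = -11*(-9792/91) = 107712/91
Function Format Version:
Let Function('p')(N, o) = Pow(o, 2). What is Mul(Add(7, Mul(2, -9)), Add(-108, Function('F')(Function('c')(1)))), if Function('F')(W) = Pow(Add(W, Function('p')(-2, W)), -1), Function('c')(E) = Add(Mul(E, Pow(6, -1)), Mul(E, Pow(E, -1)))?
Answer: Rational(107712, 91) ≈ 1183.6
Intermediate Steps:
Function('c')(E) = Add(1, Mul(Rational(1, 6), E)) (Function('c')(E) = Add(Mul(E, Rational(1, 6)), 1) = Add(Mul(Rational(1, 6), E), 1) = Add(1, Mul(Rational(1, 6), E)))
Function('F')(W) = Pow(Add(W, Pow(W, 2)), -1)
Mul(Add(7, Mul(2, -9)), Add(-108, Function('F')(Function('c')(1)))) = Mul(Add(7, Mul(2, -9)), Add(-108, Mul(Pow(Add(1, Mul(Rational(1, 6), 1)), -1), Pow(Add(1, Add(1, Mul(Rational(1, 6), 1))), -1)))) = Mul(Add(7, -18), Add(-108, Mul(Pow(Add(1, Rational(1, 6)), -1), Pow(Add(1, Add(1, Rational(1, 6))), -1)))) = Mul(-11, Add(-108, Mul(Pow(Rational(7, 6), -1), Pow(Add(1, Rational(7, 6)), -1)))) = Mul(-11, Add(-108, Mul(Rational(6, 7), Pow(Rational(13, 6), -1)))) = Mul(-11, Add(-108, Mul(Rational(6, 7), Rational(6, 13)))) = Mul(-11, Add(-108, Rational(36, 91))) = Mul(-11, Rational(-9792, 91)) = Rational(107712, 91)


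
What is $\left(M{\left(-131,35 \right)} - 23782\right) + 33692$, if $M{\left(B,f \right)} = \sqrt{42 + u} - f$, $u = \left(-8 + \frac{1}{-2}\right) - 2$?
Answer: $9875 + \frac{3 \sqrt{14}}{2} \approx 9880.6$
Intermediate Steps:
$u = - \frac{21}{2}$ ($u = \left(-8 - \frac{1}{2}\right) - 2 = - \frac{17}{2} - 2 = - \frac{21}{2} \approx -10.5$)
$M{\left(B,f \right)} = - f + \frac{3 \sqrt{14}}{2}$ ($M{\left(B,f \right)} = \sqrt{42 - \frac{21}{2}} - f = \sqrt{\frac{63}{2}} - f = \frac{3 \sqrt{14}}{2} - f = - f + \frac{3 \sqrt{14}}{2}$)
$\left(M{\left(-131,35 \right)} - 23782\right) + 33692 = \left(\left(\left(-1\right) 35 + \frac{3 \sqrt{14}}{2}\right) - 23782\right) + 33692 = \left(\left(-35 + \frac{3 \sqrt{14}}{2}\right) - 23782\right) + 33692 = \left(-23817 + \frac{3 \sqrt{14}}{2}\right) + 33692 = 9875 + \frac{3 \sqrt{14}}{2}$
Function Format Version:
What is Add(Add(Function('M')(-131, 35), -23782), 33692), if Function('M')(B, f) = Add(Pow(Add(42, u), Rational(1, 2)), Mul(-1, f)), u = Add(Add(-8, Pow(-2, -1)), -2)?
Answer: Add(9875, Mul(Rational(3, 2), Pow(14, Rational(1, 2)))) ≈ 9880.6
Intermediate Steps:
u = Rational(-21, 2) (u = Add(Add(-8, Rational(-1, 2)), -2) = Add(Rational(-17, 2), -2) = Rational(-21, 2) ≈ -10.500)
Function('M')(B, f) = Add(Mul(-1, f), Mul(Rational(3, 2), Pow(14, Rational(1, 2)))) (Function('M')(B, f) = Add(Pow(Add(42, Rational(-21, 2)), Rational(1, 2)), Mul(-1, f)) = Add(Pow(Rational(63, 2), Rational(1, 2)), Mul(-1, f)) = Add(Mul(Rational(3, 2), Pow(14, Rational(1, 2))), Mul(-1, f)) = Add(Mul(-1, f), Mul(Rational(3, 2), Pow(14, Rational(1, 2)))))
Add(Add(Function('M')(-131, 35), -23782), 33692) = Add(Add(Add(Mul(-1, 35), Mul(Rational(3, 2), Pow(14, Rational(1, 2)))), -23782), 33692) = Add(Add(Add(-35, Mul(Rational(3, 2), Pow(14, Rational(1, 2)))), -23782), 33692) = Add(Add(-23817, Mul(Rational(3, 2), Pow(14, Rational(1, 2)))), 33692) = Add(9875, Mul(Rational(3, 2), Pow(14, Rational(1, 2))))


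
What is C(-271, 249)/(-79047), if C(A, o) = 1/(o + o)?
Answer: -1/39365406 ≈ -2.5403e-8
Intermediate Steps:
C(A, o) = 1/(2*o)
C(-271, 249)/(-79047) = ((½)/249)/(-79047) = ((½)*(1/249))*(-1/79047) = (1/498)*(-1/79047) = -1/39365406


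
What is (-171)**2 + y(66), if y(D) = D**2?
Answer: 33597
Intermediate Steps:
(-171)**2 + y(66) = (-171)**2 + 66**2 = 29241 + 4356 = 33597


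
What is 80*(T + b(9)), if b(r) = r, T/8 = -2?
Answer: -560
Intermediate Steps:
T = -16 (T = 8*(-2) = -16)
80*(T + b(9)) = 80*(-16 + 9) = 80*(-7) = -560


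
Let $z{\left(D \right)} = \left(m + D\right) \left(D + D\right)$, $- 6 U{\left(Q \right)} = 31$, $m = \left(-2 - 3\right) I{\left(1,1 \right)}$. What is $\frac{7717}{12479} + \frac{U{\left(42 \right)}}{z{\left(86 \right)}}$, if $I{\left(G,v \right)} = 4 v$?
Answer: $\frac{525233455}{849969648} \approx 0.61794$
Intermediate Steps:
$m = -20$ ($m = \left(-2 - 3\right) 4 \cdot 1 = \left(-5\right) 4 = -20$)
$U{\left(Q \right)} = - \frac{31}{6}$ ($U{\left(Q \right)} = \left(- \frac{1}{6}\right) 31 = - \frac{31}{6}$)
$z{\left(D \right)} = 2 D \left(-20 + D\right)$ ($z{\left(D \right)} = \left(-20 + D\right) \left(D + D\right) = \left(-20 + D\right) 2 D = 2 D \left(-20 + D\right)$)
$\frac{7717}{12479} + \frac{U{\left(42 \right)}}{z{\left(86 \right)}} = \frac{7717}{12479} - \frac{31}{6 \cdot 2 \cdot 86 \left(-20 + 86\right)} = 7717 \cdot \frac{1}{12479} - \frac{31}{6 \cdot 2 \cdot 86 \cdot 66} = \frac{7717}{12479} - \frac{31}{6 \cdot 11352} = \frac{7717}{12479} - \frac{31}{68112} = \frac{525233455}{849969648}$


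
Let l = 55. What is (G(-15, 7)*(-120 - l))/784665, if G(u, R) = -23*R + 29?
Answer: 220/7473 ≈ 0.029439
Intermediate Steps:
G(u, R) = 29 - 23*R
(G(-15, 7)*(-120 - l))/784665 = ((29 - 23*7)*(-120 - 1*55))/784665 = ((29 - 161)*(-120 - 55))*(1/784665) = -132*(-175)*(1/784665) = 23100*(1/784665) = 220/7473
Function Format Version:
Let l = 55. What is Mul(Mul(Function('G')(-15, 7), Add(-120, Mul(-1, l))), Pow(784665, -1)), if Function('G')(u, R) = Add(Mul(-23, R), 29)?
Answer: Rational(220, 7473) ≈ 0.029439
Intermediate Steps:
Function('G')(u, R) = Add(29, Mul(-23, R))
Mul(Mul(Function('G')(-15, 7), Add(-120, Mul(-1, l))), Pow(784665, -1)) = Mul(Mul(Add(29, Mul(-23, 7)), Add(-120, Mul(-1, 55))), Pow(784665, -1)) = Mul(Mul(Add(29, -161), Add(-120, -55)), Rational(1, 784665)) = Mul(Mul(-132, -175), Rational(1, 784665)) = Mul(23100, Rational(1, 784665)) = Rational(220, 7473)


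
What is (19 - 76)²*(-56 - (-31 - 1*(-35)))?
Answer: -194940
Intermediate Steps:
(19 - 76)²*(-56 - (-31 - 1*(-35))) = (-57)²*(-56 - (-31 + 35)) = 3249*(-56 - 1*4) = 3249*(-56 - 4) = 3249*(-60) = -194940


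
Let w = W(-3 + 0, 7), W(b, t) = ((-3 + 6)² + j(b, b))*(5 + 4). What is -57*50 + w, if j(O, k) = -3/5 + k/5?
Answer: -13899/5 ≈ -2779.8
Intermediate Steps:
j(O, k) = -⅗ + k/5 (j(O, k) = -3*⅕ + k*(⅕) = -⅗ + k/5)
W(b, t) = 378/5 + 9*b/5 (W(b, t) = ((-3 + 6)² + (-⅗ + b/5))*(5 + 4) = (3² + (-⅗ + b/5))*9 = (9 + (-⅗ + b/5))*9 = (42/5 + b/5)*9 = 378/5 + 9*b/5)
w = 351/5 (w = 378/5 + 9*(-3 + 0)/5 = 378/5 + (9/5)*(-3) = 378/5 - 27/5 = 351/5 ≈ 70.200)
-57*50 + w = -57*50 + 351/5 = -2850 + 351/5 = -13899/5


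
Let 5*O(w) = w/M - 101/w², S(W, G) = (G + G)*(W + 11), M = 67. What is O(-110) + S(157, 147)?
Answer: 200209134233/4053500 ≈ 49392.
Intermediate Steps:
S(W, G) = 2*G*(11 + W) (S(W, G) = (2*G)*(11 + W) = 2*G*(11 + W))
O(w) = -101/(5*w²) + w/335 (O(w) = (w/67 - 101/w²)/5 = (-101/w² + w/67)/5 = -101/(5*w²) + w/335)
O(-110) + S(157, 147) = (1/335)*(-6767 + (-110)³)/(-110)² + 2*147*(11 + 157) = (1/335)*(1/12100)*(-6767 - 1331000) + 2*147*168 = (1/335)*(1/12100)*(-1337767) + 49392 = -1337767/4053500 + 49392 = 200209134233/4053500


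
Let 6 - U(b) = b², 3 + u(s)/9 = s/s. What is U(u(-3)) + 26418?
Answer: 26100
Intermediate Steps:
u(s) = -18 (u(s) = -27 + 9*(s/s) = -27 + 9*1 = -27 + 9 = -18)
U(b) = 6 - b²
U(u(-3)) + 26418 = (6 - 1*(-18)²) + 26418 = (6 - 1*324) + 26418 = (6 - 324) + 26418 = -318 + 26418 = 26100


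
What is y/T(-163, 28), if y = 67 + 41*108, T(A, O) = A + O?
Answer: -899/27 ≈ -33.296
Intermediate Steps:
y = 4495 (y = 67 + 4428 = 4495)
y/T(-163, 28) = 4495/(-163 + 28) = 4495/(-135) = 4495*(-1/135) = -899/27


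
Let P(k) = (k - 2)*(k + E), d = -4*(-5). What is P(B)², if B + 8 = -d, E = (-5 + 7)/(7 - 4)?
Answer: 672400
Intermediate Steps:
E = ⅔ (E = 2/3 = 2*(⅓) = ⅔ ≈ 0.66667)
d = 20
B = -28 (B = -8 - 1*20 = -8 - 20 = -28)
P(k) = (-2 + k)*(⅔ + k) (P(k) = (k - 2)*(k + ⅔) = (-2 + k)*(⅔ + k))
P(B)² = (-4/3 + (-28)² - 4/3*(-28))² = (-4/3 + 784 + 112/3)² = 820² = 672400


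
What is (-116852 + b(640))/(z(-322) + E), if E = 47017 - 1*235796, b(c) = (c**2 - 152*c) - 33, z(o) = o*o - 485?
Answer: -39087/17116 ≈ -2.2837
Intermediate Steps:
z(o) = -485 + o**2 (z(o) = o**2 - 485 = -485 + o**2)
b(c) = -33 + c**2 - 152*c
E = -188779 (E = 47017 - 235796 = -188779)
(-116852 + b(640))/(z(-322) + E) = (-116852 + (-33 + 640**2 - 152*640))/((-485 + (-322)**2) - 188779) = (-116852 + (-33 + 409600 - 97280))/((-485 + 103684) - 188779) = (-116852 + 312287)/(103199 - 188779) = 195435/(-85580) = 195435*(-1/85580) = -39087/17116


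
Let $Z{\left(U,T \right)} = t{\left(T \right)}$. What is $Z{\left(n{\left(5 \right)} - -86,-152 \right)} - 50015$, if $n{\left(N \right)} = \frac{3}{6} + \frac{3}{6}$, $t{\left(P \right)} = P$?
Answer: $-50167$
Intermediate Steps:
$n{\left(N \right)} = 1$ ($n{\left(N \right)} = 3 \cdot \frac{1}{6} + 3 \cdot \frac{1}{6} = \frac{1}{2} + \frac{1}{2} = 1$)
$Z{\left(U,T \right)} = T$
$Z{\left(n{\left(5 \right)} - -86,-152 \right)} - 50015 = -152 - 50015 = -50167$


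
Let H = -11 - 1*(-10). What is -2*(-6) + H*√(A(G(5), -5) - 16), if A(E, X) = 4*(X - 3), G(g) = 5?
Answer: 12 - 4*I*√3 ≈ 12.0 - 6.9282*I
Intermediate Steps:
A(E, X) = -12 + 4*X (A(E, X) = 4*(-3 + X) = -12 + 4*X)
H = -1 (H = -11 + 10 = -1)
-2*(-6) + H*√(A(G(5), -5) - 16) = -2*(-6) - √((-12 + 4*(-5)) - 16) = 12 - √((-12 - 20) - 16) = 12 - √(-32 - 16) = 12 - √(-48) = 12 - 4*I*√3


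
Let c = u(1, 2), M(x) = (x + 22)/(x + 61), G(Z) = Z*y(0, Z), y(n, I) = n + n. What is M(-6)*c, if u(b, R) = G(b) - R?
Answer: -32/55 ≈ -0.58182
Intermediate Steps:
y(n, I) = 2*n
G(Z) = 0 (G(Z) = Z*(2*0) = Z*0 = 0)
M(x) = (22 + x)/(61 + x)
u(b, R) = -R (u(b, R) = 0 - R = -R)
c = -2 (c = -1*2 = -2)
M(-6)*c = ((22 - 6)/(61 - 6))*(-2) = (16/55)*(-2) = -32/55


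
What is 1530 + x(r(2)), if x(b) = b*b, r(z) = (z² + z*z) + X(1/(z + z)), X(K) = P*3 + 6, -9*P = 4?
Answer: 15214/9 ≈ 1690.4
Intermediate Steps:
P = -4/9 (P = -⅑*4 = -4/9 ≈ -0.44444)
X(K) = 14/3 (X(K) = -4/9*3 + 6 = -4/3 + 6 = 14/3)
r(z) = 14/3 + 2*z² (r(z) = (z² + z*z) + 14/3 = (z² + z²) + 14/3 = 2*z² + 14/3 = 14/3 + 2*z²)
x(b) = b²
1530 + x(r(2)) = 1530 + (14/3 + 2*2²)² = 1530 + (14/3 + 2*4)² = 1530 + (14/3 + 8)² = 1530 + (38/3)² = 1530 + 1444/9 = 15214/9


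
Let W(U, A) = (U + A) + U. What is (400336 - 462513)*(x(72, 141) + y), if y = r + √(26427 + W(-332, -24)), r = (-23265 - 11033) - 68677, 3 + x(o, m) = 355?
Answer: 6380790271 - 62177*√25739 ≈ 6.3708e+9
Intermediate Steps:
x(o, m) = 352 (x(o, m) = -3 + 355 = 352)
W(U, A) = A + 2*U (W(U, A) = (A + U) + U = A + 2*U)
r = -102975 (r = -34298 - 68677 = -102975)
y = -102975 + √25739 (y = -102975 + √(26427 + (-24 + 2*(-332))) = -102975 + √(26427 + (-24 - 664)) = -102975 + √(26427 - 688) = -102975 + √25739 ≈ -1.0281e+5)
(400336 - 462513)*(x(72, 141) + y) = (400336 - 462513)*(352 + (-102975 + √25739)) = -62177*(-102623 + √25739) = 6380790271 - 62177*√25739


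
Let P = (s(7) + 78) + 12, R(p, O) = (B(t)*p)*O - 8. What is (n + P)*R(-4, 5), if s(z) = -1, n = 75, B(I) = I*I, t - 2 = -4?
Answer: -14432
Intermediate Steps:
t = -2 (t = 2 - 4 = -2)
B(I) = I²
R(p, O) = -8 + 4*O*p (R(p, O) = ((-2)²*p)*O - 8 = (4*p)*O - 8 = 4*O*p - 8 = -8 + 4*O*p)
P = 89 (P = (-1 + 78) + 12 = 77 + 12 = 89)
(n + P)*R(-4, 5) = (75 + 89)*(-8 + 4*5*(-4)) = 164*(-8 - 80) = 164*(-88) = -14432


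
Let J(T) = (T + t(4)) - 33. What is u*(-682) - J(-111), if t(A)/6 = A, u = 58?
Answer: -39436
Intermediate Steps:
t(A) = 6*A
J(T) = -9 + T (J(T) = (T + 6*4) - 33 = (T + 24) - 33 = (24 + T) - 33 = -9 + T)
u*(-682) - J(-111) = 58*(-682) - (-9 - 111) = -39556 - 1*(-120) = -39556 + 120 = -39436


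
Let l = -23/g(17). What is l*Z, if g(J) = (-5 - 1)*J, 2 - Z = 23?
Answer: -161/34 ≈ -4.7353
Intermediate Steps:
Z = -21 (Z = 2 - 1*23 = 2 - 23 = -21)
g(J) = -6*J
l = 23/102 (l = -23/((-6*17)) = -23/(-102) = -23*(-1/102) = 23/102 ≈ 0.22549)
l*Z = (23/102)*(-21) = -161/34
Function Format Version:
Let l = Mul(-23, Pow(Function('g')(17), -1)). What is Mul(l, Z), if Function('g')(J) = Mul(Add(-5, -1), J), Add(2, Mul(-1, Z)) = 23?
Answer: Rational(-161, 34) ≈ -4.7353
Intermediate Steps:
Z = -21 (Z = Add(2, Mul(-1, 23)) = Add(2, -23) = -21)
Function('g')(J) = Mul(-6, J)
l = Rational(23, 102) (l = Mul(-23, Pow(Mul(-6, 17), -1)) = Mul(-23, Pow(-102, -1)) = Mul(-23, Rational(-1, 102)) = Rational(23, 102) ≈ 0.22549)
Mul(l, Z) = Mul(Rational(23, 102), -21) = Rational(-161, 34)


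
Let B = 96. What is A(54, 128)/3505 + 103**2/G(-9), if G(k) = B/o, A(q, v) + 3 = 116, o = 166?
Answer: 3086322659/168240 ≈ 18345.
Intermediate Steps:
A(q, v) = 113 (A(q, v) = -3 + 116 = 113)
G(k) = 48/83 (G(k) = 96/166 = 96*(1/166) = 48/83)
A(54, 128)/3505 + 103**2/G(-9) = 113/3505 + 103**2/(48/83) = 113*(1/3505) + 10609*(83/48) = 113/3505 + 880547/48 = 3086322659/168240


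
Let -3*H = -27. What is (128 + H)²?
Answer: 18769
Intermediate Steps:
H = 9 (H = -⅓*(-27) = 9)
(128 + H)² = (128 + 9)² = 137² = 18769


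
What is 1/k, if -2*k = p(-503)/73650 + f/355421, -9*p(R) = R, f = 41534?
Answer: -471181619700/27709588663 ≈ -17.004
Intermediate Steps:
p(R) = -R/9
k = -27709588663/471181619700 (k = -(-⅑*(-503)/73650 + 41534/355421)/2 = -((503/9)*(1/73650) + 41534*(1/355421))/2 = -(503/662850 + 41534/355421)/2 = -½*27709588663/235590809850 = -27709588663/471181619700 ≈ -0.058809)
1/k = 1/(-27709588663/471181619700) = -471181619700/27709588663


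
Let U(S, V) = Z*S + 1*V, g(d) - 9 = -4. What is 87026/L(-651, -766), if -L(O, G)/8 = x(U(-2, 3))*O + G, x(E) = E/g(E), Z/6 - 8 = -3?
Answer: -217565/133108 ≈ -1.6345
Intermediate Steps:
Z = 30 (Z = 48 + 6*(-3) = 48 - 18 = 30)
g(d) = 5 (g(d) = 9 - 4 = 5)
U(S, V) = V + 30*S (U(S, V) = 30*S + 1*V = 30*S + V = V + 30*S)
x(E) = E/5
L(O, G) = -8*G + 456*O/5 (L(O, G) = -8*(((3 + 30*(-2))/5)*O + G) = -8*(((3 - 60)/5)*O + G) = -8*(((⅕)*(-57))*O + G) = -8*(-57*O/5 + G) = -8*(G - 57*O/5) = -8*G + 456*O/5)
87026/L(-651, -766) = 87026/(-8*(-766) + (456/5)*(-651)) = 87026/(6128 - 296856/5) = 87026/(-266216/5) = 87026*(-5/266216) = -217565/133108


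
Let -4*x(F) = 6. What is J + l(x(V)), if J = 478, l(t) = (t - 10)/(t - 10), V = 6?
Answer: 479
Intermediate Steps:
x(F) = -3/2 (x(F) = -¼*6 = -3/2)
l(t) = 1 (l(t) = (-10 + t)/(-10 + t) = 1)
J + l(x(V)) = 478 + 1 = 479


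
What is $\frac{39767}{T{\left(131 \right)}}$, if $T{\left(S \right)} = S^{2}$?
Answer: $\frac{39767}{17161} \approx 2.3173$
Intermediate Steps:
$\frac{39767}{T{\left(131 \right)}} = \frac{39767}{131^{2}} = \frac{39767}{17161}$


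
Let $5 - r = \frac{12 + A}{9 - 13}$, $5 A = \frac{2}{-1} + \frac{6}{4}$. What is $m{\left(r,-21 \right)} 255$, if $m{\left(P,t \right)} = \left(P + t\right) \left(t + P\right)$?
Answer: $\frac{13843491}{320} \approx 43261.0$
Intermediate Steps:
$A = - \frac{1}{10}$ ($A = \frac{\frac{2}{-1} + \frac{6}{4}}{5} = \frac{2 \left(-1\right) + 6 \cdot \frac{1}{4}}{5} = \frac{-2 + \frac{3}{2}}{5} = \frac{1}{5} \left(- \frac{1}{2}\right) = - \frac{1}{10} \approx -0.1$)
$r = \frac{319}{40}$ ($r = 5 - \frac{12 - \frac{1}{10}}{9 - 13} = 5 - \frac{119}{10 \left(-4\right)} = 5 - \frac{119}{10} \left(- \frac{1}{4}\right) = 5 - - \frac{119}{40} = 5 + \frac{119}{40} = \frac{319}{40} \approx 7.975$)
$m{\left(P,t \right)} = \left(P + t\right)^{2}$ ($m{\left(P,t \right)} = \left(P + t\right) \left(P + t\right) = \left(P + t\right)^{2}$)
$m{\left(r,-21 \right)} 255 = \left(\frac{319}{40} - 21\right)^{2} \cdot 255 = \left(- \frac{521}{40}\right)^{2} \cdot 255 = \frac{271441}{1600} \cdot 255 = \frac{13843491}{320}$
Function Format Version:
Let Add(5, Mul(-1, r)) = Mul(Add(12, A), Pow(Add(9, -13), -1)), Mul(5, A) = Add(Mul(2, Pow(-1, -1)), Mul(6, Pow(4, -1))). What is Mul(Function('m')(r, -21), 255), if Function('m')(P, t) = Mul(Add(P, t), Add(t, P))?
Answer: Rational(13843491, 320) ≈ 43261.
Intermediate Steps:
A = Rational(-1, 10) (A = Mul(Rational(1, 5), Add(Mul(2, Pow(-1, -1)), Mul(6, Pow(4, -1)))) = Mul(Rational(1, 5), Add(Mul(2, -1), Mul(6, Rational(1, 4)))) = Mul(Rational(1, 5), Add(-2, Rational(3, 2))) = Mul(Rational(1, 5), Rational(-1, 2)) = Rational(-1, 10) ≈ -0.10000)
r = Rational(319, 40) (r = Add(5, Mul(-1, Mul(Add(12, Rational(-1, 10)), Pow(Add(9, -13), -1)))) = Add(5, Mul(-1, Mul(Rational(119, 10), Pow(-4, -1)))) = Add(5, Mul(-1, Mul(Rational(119, 10), Rational(-1, 4)))) = Add(5, Mul(-1, Rational(-119, 40))) = Add(5, Rational(119, 40)) = Rational(319, 40) ≈ 7.9750)
Function('m')(P, t) = Pow(Add(P, t), 2) (Function('m')(P, t) = Mul(Add(P, t), Add(P, t)) = Pow(Add(P, t), 2))
Mul(Function('m')(r, -21), 255) = Mul(Pow(Add(Rational(319, 40), -21), 2), 255) = Mul(Pow(Rational(-521, 40), 2), 255) = Mul(Rational(271441, 1600), 255) = Rational(13843491, 320)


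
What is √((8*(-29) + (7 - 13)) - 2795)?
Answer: 3*I*√337 ≈ 55.073*I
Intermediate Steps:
√((8*(-29) + (7 - 13)) - 2795) = √((-232 - 6) - 2795) = √(-238 - 2795) = √(-3033) = 3*I*√337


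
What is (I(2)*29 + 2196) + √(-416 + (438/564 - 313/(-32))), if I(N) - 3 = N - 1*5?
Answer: 2196 + I*√57319790/376 ≈ 2196.0 + 20.136*I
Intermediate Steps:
I(N) = -2 + N (I(N) = 3 + (N - 1*5) = 3 + (N - 5) = 3 + (-5 + N) = -2 + N)
(I(2)*29 + 2196) + √(-416 + (438/564 - 313/(-32))) = ((-2 + 2)*29 + 2196) + √(-416 + (438/564 - 313/(-32))) = (0*29 + 2196) + √(-416 + (438*(1/564) - 313*(-1/32))) = (0 + 2196) + √(-416 + (73/94 + 313/32)) = 2196 + √(-416 + 15879/1504) = 2196 + √(-609785/1504) = 2196 + I*√57319790/376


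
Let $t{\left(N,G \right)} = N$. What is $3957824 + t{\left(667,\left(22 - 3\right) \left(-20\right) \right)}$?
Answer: $3958491$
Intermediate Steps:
$3957824 + t{\left(667,\left(22 - 3\right) \left(-20\right) \right)} = 3957824 + 667 = 3958491$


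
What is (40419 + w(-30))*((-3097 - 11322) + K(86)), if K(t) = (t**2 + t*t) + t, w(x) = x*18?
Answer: 18304461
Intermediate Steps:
w(x) = 18*x
K(t) = t + 2*t**2 (K(t) = (t**2 + t**2) + t = 2*t**2 + t = t + 2*t**2)
(40419 + w(-30))*((-3097 - 11322) + K(86)) = (40419 + 18*(-30))*((-3097 - 11322) + 86*(1 + 2*86)) = (40419 - 540)*(-14419 + 86*(1 + 172)) = 39879*(-14419 + 86*173) = 39879*(-14419 + 14878) = 39879*459 = 18304461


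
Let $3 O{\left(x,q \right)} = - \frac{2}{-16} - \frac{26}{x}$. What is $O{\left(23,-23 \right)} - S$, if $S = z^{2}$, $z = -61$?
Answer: $- \frac{2054177}{552} \approx -3721.3$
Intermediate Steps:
$O{\left(x,q \right)} = \frac{1}{24} - \frac{26}{3 x}$ ($O{\left(x,q \right)} = \frac{- \frac{2}{-16} - \frac{26}{x}}{3} = \frac{\left(-2\right) \left(- \frac{1}{16}\right) - \frac{26}{x}}{3} = \frac{\frac{1}{8} - \frac{26}{x}}{3} = \frac{1}{24} - \frac{26}{3 x}$)
$S = 3721$ ($S = \left(-61\right)^{2} = 3721$)
$O{\left(23,-23 \right)} - S = \frac{-208 + 23}{24 \cdot 23} - 3721 = \frac{1}{24} \cdot \frac{1}{23} \left(-185\right) - 3721 = - \frac{185}{552} - 3721 = - \frac{2054177}{552}$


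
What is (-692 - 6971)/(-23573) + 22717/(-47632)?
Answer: -170503825/1122829136 ≈ -0.15185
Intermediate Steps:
(-692 - 6971)/(-23573) + 22717/(-47632) = -7663*(-1/23573) + 22717*(-1/47632) = 7663/23573 - 22717/47632 = -170503825/1122829136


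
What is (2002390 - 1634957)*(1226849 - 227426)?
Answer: 367220991159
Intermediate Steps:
(2002390 - 1634957)*(1226849 - 227426) = 367433*999423 = 367220991159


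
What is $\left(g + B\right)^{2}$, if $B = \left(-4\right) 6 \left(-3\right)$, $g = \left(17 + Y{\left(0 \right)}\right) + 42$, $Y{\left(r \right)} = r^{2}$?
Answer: $17161$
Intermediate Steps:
$g = 59$ ($g = \left(17 + 0^{2}\right) + 42 = \left(17 + 0\right) + 42 = 17 + 42 = 59$)
$B = 72$ ($B = \left(-24\right) \left(-3\right) = 72$)
$\left(g + B\right)^{2} = \left(59 + 72\right)^{2} = 131^{2} = 17161$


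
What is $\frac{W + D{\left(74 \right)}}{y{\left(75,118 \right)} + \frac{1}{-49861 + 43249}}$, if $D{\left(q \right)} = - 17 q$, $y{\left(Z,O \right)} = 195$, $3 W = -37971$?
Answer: $- \frac{92005980}{1289339} \approx -71.359$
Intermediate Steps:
$W = -12657$ ($W = \frac{1}{3} \left(-37971\right) = -12657$)
$\frac{W + D{\left(74 \right)}}{y{\left(75,118 \right)} + \frac{1}{-49861 + 43249}} = \frac{-12657 - 1258}{195 + \frac{1}{-49861 + 43249}} = \frac{-12657 - 1258}{195 + \frac{1}{-6612}} = - \frac{13915}{195 - \frac{1}{6612}} = - \frac{13915}{\frac{1289339}{6612}} = \left(-13915\right) \frac{6612}{1289339} = - \frac{92005980}{1289339}$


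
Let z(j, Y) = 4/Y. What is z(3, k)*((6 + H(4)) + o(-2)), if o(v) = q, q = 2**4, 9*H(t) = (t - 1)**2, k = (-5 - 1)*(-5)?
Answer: 46/15 ≈ 3.0667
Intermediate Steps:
k = 30 (k = -6*(-5) = 30)
H(t) = (-1 + t)**2/9 (H(t) = (t - 1)**2/9 = (-1 + t)**2/9)
q = 16
o(v) = 16
z(3, k)*((6 + H(4)) + o(-2)) = (4/30)*((6 + (-1 + 4)**2/9) + 16) = (4*(1/30))*((6 + (1/9)*3**2) + 16) = 2*((6 + (1/9)*9) + 16)/15 = 2*((6 + 1) + 16)/15 = 2*(7 + 16)/15 = (2/15)*23 = 46/15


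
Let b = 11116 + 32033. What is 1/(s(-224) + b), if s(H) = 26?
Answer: 1/43175 ≈ 2.3162e-5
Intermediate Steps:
b = 43149
1/(s(-224) + b) = 1/(26 + 43149) = 1/43175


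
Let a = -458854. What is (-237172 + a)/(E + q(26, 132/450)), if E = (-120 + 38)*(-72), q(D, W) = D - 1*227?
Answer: -696026/5703 ≈ -122.05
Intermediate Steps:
q(D, W) = -227 + D (q(D, W) = D - 227 = -227 + D)
E = 5904 (E = -82*(-72) = 5904)
(-237172 + a)/(E + q(26, 132/450)) = (-237172 - 458854)/(5904 + (-227 + 26)) = -696026/(5904 - 201) = -696026/5703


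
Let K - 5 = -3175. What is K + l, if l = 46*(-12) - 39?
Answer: -3761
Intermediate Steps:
K = -3170 (K = 5 - 3175 = -3170)
l = -591 (l = -552 - 39 = -591)
K + l = -3170 - 591 = -3761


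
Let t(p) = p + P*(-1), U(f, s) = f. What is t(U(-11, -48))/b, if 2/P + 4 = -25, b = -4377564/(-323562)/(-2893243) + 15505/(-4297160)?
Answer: 209394811509199928/69208171093567 ≈ 3025.6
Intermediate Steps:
b = -69208171093567/19155992220084536 (b = -4377564*(-1/323562)*(-1/2893243) + 15505*(-1/4297160) = (729594/53927)*(-1/2893243) - 443/122776 = -729594/156023915261 - 443/122776 = -69208171093567/19155992220084536 ≈ -0.0036129)
P = -2/29 (P = 2/(-4 - 25) = 2/(-29) = 2*(-1/29) = -2/29 ≈ -0.068966)
t(p) = 2/29 + p (t(p) = p - 2/29*(-1) = p + 2/29 = 2/29 + p)
t(U(-11, -48))/b = (2/29 - 11)/(-69208171093567/19155992220084536) = -317/29*(-19155992220084536/69208171093567) = 209394811509199928/69208171093567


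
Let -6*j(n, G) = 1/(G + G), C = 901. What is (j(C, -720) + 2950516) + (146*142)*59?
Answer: 36060802561/8640 ≈ 4.1737e+6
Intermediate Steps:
j(n, G) = -1/(12*G) (j(n, G) = -1/(6*(G + G)) = -1/(2*G)/6 = -1/(12*G))
(j(C, -720) + 2950516) + (146*142)*59 = (-1/12/(-720) + 2950516) + (146*142)*59 = (-1/12*(-1/720) + 2950516) + 20732*59 = (1/8640 + 2950516) + 1223188 = 25492458241/8640 + 1223188 = 36060802561/8640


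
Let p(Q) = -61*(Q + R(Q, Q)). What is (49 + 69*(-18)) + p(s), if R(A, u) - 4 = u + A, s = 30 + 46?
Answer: -15345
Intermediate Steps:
s = 76
R(A, u) = 4 + A + u (R(A, u) = 4 + (u + A) = 4 + (A + u) = 4 + A + u)
p(Q) = -244 - 183*Q (p(Q) = -61*(Q + (4 + Q + Q)) = -61*(Q + (4 + 2*Q)) = -61*(4 + 3*Q) = -244 - 183*Q)
(49 + 69*(-18)) + p(s) = (49 + 69*(-18)) + (-244 - 183*76) = (49 - 1242) + (-244 - 13908) = -1193 - 14152 = -15345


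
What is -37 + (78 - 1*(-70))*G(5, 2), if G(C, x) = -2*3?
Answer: -925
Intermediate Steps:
G(C, x) = -6
-37 + (78 - 1*(-70))*G(5, 2) = -37 + (78 - 1*(-70))*(-6) = -37 + (78 + 70)*(-6) = -37 + 148*(-6) = -37 - 888 = -925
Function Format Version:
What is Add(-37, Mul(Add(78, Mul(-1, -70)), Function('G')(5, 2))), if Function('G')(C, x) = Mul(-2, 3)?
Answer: -925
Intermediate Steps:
Function('G')(C, x) = -6
Add(-37, Mul(Add(78, Mul(-1, -70)), Function('G')(5, 2))) = Add(-37, Mul(Add(78, Mul(-1, -70)), -6)) = Add(-37, Mul(Add(78, 70), -6)) = Add(-37, Mul(148, -6)) = Add(-37, -888) = -925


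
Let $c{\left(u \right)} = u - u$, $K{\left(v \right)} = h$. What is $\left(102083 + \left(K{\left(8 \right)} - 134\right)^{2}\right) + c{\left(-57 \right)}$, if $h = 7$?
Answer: $118212$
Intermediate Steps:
$K{\left(v \right)} = 7$
$c{\left(u \right)} = 0$
$\left(102083 + \left(K{\left(8 \right)} - 134\right)^{2}\right) + c{\left(-57 \right)} = \left(102083 + \left(7 - 134\right)^{2}\right) + 0 = \left(102083 + \left(-127\right)^{2}\right) + 0 = \left(102083 + 16129\right) + 0 = 118212 + 0 = 118212$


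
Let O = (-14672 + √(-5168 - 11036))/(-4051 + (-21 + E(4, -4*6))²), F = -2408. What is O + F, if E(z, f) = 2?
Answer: -4435424/1845 - I*√4051/1845 ≈ -2404.0 - 0.034497*I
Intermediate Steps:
O = 7336/1845 - I*√4051/1845 (O = (-14672 + √(-5168 - 11036))/(-4051 + (-21 + 2)²) = (-14672 + √(-16204))/(-4051 + (-19)²) = (-14672 + 2*I*√4051)/(-4051 + 361) = (-14672 + 2*I*√4051)/(-3690) = (-14672 + 2*I*√4051)*(-1/3690) = 7336/1845 - I*√4051/1845 ≈ 3.9762 - 0.034497*I)
O + F = (7336/1845 - I*√4051/1845) - 2408 = -4435424/1845 - I*√4051/1845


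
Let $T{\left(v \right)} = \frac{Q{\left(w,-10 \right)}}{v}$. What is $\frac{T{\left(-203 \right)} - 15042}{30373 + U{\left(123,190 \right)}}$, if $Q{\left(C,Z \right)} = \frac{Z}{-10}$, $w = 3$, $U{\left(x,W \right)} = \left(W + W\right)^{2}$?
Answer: $- \frac{3053527}{35478919} \approx -0.086066$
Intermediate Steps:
$U{\left(x,W \right)} = 4 W^{2}$ ($U{\left(x,W \right)} = \left(2 W\right)^{2} = 4 W^{2}$)
$Q{\left(C,Z \right)} = - \frac{Z}{10}$ ($Q{\left(C,Z \right)} = Z \left(- \frac{1}{10}\right) = - \frac{Z}{10}$)
$T{\left(v \right)} = \frac{1}{v}$ ($T{\left(v \right)} = \frac{\left(- \frac{1}{10}\right) \left(-10\right)}{v} = 1 \frac{1}{v} = \frac{1}{v}$)
$\frac{T{\left(-203 \right)} - 15042}{30373 + U{\left(123,190 \right)}} = \frac{\frac{1}{-203} - 15042}{30373 + 4 \cdot 190^{2}} = \frac{- \frac{1}{203} - 15042}{30373 + 4 \cdot 36100} = - \frac{3053527}{203 \left(30373 + 144400\right)} = - \frac{3053527}{203 \cdot 174773} = \left(- \frac{3053527}{203}\right) \frac{1}{174773} = - \frac{3053527}{35478919}$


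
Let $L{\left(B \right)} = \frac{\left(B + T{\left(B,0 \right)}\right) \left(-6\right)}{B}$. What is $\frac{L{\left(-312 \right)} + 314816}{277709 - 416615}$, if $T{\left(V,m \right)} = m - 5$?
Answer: $- \frac{5456705}{2407704} \approx -2.2664$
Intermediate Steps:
$T{\left(V,m \right)} = -5 + m$ ($T{\left(V,m \right)} = m - 5 = -5 + m$)
$L{\left(B \right)} = \frac{30 - 6 B}{B}$ ($L{\left(B \right)} = \frac{\left(B + \left(-5 + 0\right)\right) \left(-6\right)}{B} = \frac{\left(B - 5\right) \left(-6\right)}{B} = \frac{\left(-5 + B\right) \left(-6\right)}{B} = \frac{30 - 6 B}{B}$)
$\frac{L{\left(-312 \right)} + 314816}{277709 - 416615} = \frac{\left(-6 + \frac{30}{-312}\right) + 314816}{277709 - 416615} = \frac{\left(-6 + 30 \left(- \frac{1}{312}\right)\right) + 314816}{-138906} = \left(\left(-6 - \frac{5}{52}\right) + 314816\right) \left(- \frac{1}{138906}\right) = \left(- \frac{317}{52} + 314816\right) \left(- \frac{1}{138906}\right) = \frac{16370115}{52} \left(- \frac{1}{138906}\right) = - \frac{5456705}{2407704}$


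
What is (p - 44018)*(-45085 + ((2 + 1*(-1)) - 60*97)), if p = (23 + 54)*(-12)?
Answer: 2287727568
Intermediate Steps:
p = -924 (p = 77*(-12) = -924)
(p - 44018)*(-45085 + ((2 + 1*(-1)) - 60*97)) = (-924 - 44018)*(-45085 + ((2 + 1*(-1)) - 60*97)) = -44942*(-45085 + ((2 - 1) - 5820)) = -44942*(-45085 + (1 - 5820)) = -44942*(-45085 - 5819) = -44942*(-50904) = 2287727568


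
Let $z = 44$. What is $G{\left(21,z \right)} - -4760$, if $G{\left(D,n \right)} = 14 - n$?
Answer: $4730$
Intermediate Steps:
$G{\left(21,z \right)} - -4760 = \left(14 - 44\right) - -4760 = \left(14 - 44\right) + 4760 = -30 + 4760 = 4730$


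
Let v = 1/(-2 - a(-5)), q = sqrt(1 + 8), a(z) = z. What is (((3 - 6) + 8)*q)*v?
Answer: 5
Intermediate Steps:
q = 3 (q = sqrt(9) = 3)
v = 1/3 (v = 1/(-2 - 1*(-5)) = 1/(-2 + 5) = 1/3 ≈ 0.33333)
(((3 - 6) + 8)*q)*v = (((3 - 6) + 8)*3)*(1/3) = ((-3 + 8)*3)*(1/3) = (5*3)*(1/3) = 15*(1/3) = 5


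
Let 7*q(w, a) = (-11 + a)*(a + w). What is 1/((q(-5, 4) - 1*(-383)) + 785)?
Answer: 1/1169 ≈ 0.00085543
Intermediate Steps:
q(w, a) = (-11 + a)*(a + w)/7 (q(w, a) = ((-11 + a)*(a + w))/7 = (-11 + a)*(a + w)/7)
1/((q(-5, 4) - 1*(-383)) + 785) = 1/(((-11/7*4 - 11/7*(-5) + (1/7)*4**2 + (1/7)*4*(-5)) - 1*(-383)) + 785) = 1/(((-44/7 + 55/7 + (1/7)*16 - 20/7) + 383) + 785) = 1/(((-44/7 + 55/7 + 16/7 - 20/7) + 383) + 785) = 1/((1 + 383) + 785) = 1/(384 + 785) = 1/1169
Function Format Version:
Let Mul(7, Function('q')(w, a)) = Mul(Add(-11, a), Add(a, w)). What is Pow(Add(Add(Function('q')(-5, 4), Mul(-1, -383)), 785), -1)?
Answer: Rational(1, 1169) ≈ 0.00085543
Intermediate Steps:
Function('q')(w, a) = Mul(Rational(1, 7), Add(-11, a), Add(a, w)) (Function('q')(w, a) = Mul(Rational(1, 7), Mul(Add(-11, a), Add(a, w))) = Mul(Rational(1, 7), Add(-11, a), Add(a, w)))
Pow(Add(Add(Function('q')(-5, 4), Mul(-1, -383)), 785), -1) = Pow(Add(Add(Add(Mul(Rational(-11, 7), 4), Mul(Rational(-11, 7), -5), Mul(Rational(1, 7), Pow(4, 2)), Mul(Rational(1, 7), 4, -5)), Mul(-1, -383)), 785), -1) = Pow(Add(Add(Add(Rational(-44, 7), Rational(55, 7), Mul(Rational(1, 7), 16), Rational(-20, 7)), 383), 785), -1) = Pow(Add(Add(Add(Rational(-44, 7), Rational(55, 7), Rational(16, 7), Rational(-20, 7)), 383), 785), -1) = Pow(Add(Add(1, 383), 785), -1) = Pow(Add(384, 785), -1) = Pow(1169, -1) = Rational(1, 1169)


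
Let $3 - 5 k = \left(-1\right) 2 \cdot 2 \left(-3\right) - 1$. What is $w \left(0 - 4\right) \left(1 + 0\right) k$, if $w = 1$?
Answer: $\frac{32}{5} \approx 6.4$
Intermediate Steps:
$k = - \frac{8}{5}$ ($k = \frac{3}{5} - \frac{\left(-1\right) 2 \cdot 2 \left(-3\right) - 1}{5} = \frac{3}{5} - \frac{\left(-2\right) 2 \left(-3\right) - 1}{5} = \frac{3}{5} - \frac{\left(-4\right) \left(-3\right) - 1}{5} = \frac{3}{5} - \frac{12 - 1}{5} = \frac{3}{5} - \frac{11}{5} = - \frac{8}{5} \approx -1.6$)
$w \left(0 - 4\right) \left(1 + 0\right) k = 1 \left(0 - 4\right) \left(1 + 0\right) \left(- \frac{8}{5}\right) = 1 \left(\left(-4\right) 1\right) \left(- \frac{8}{5}\right) = 1 \left(-4\right) \left(- \frac{8}{5}\right) = \left(-4\right) \left(- \frac{8}{5}\right) = \frac{32}{5}$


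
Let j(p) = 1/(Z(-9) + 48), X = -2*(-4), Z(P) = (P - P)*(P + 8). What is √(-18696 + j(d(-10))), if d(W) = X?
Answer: I*√2692221/12 ≈ 136.73*I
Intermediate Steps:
Z(P) = 0 (Z(P) = 0*(8 + P) = 0)
X = 8
d(W) = 8
j(p) = 1/48 (j(p) = 1/(0 + 48) = 1/48)
√(-18696 + j(d(-10))) = √(-18696 + 1/48) = √(-897407/48) = I*√2692221/12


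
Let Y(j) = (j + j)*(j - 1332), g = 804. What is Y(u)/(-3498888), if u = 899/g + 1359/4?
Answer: 54597149615/282717148176 ≈ 0.19312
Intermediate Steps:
u = 137029/402 (u = 899/804 + 1359/4 = 137029/402 ≈ 340.87)
Y(j) = 2*j*(-1332 + j) (Y(j) = (2*j)*(-1332 + j) = 2*j*(-1332 + j))
Y(u)/(-3498888) = (2*(137029/402)*(-1332 + 137029/402))/(-3498888) = (2*(137029/402)*(-398435/402))*(-1/3498888) = -54597149615/80802*(-1/3498888) = 54597149615/282717148176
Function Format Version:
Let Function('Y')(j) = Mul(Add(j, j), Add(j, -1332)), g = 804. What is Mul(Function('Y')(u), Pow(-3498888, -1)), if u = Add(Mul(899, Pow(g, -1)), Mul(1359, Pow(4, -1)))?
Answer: Rational(54597149615, 282717148176) ≈ 0.19312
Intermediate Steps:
u = Rational(137029, 402) (u = Add(Mul(899, Pow(804, -1)), Mul(1359, Pow(4, -1))) = Add(Mul(899, Rational(1, 804)), Mul(1359, Rational(1, 4))) = Add(Rational(899, 804), Rational(1359, 4)) = Rational(137029, 402) ≈ 340.87)
Function('Y')(j) = Mul(2, j, Add(-1332, j)) (Function('Y')(j) = Mul(Mul(2, j), Add(-1332, j)) = Mul(2, j, Add(-1332, j)))
Mul(Function('Y')(u), Pow(-3498888, -1)) = Mul(Mul(2, Rational(137029, 402), Add(-1332, Rational(137029, 402))), Pow(-3498888, -1)) = Mul(Mul(2, Rational(137029, 402), Rational(-398435, 402)), Rational(-1, 3498888)) = Mul(Rational(-54597149615, 80802), Rational(-1, 3498888)) = Rational(54597149615, 282717148176)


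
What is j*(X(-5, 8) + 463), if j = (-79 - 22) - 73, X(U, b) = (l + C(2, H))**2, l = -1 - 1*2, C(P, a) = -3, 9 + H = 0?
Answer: -86826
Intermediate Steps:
H = -9 (H = -9 + 0 = -9)
l = -3 (l = -1 - 2 = -3)
X(U, b) = 36 (X(U, b) = (-3 - 3)**2 = (-6)**2 = 36)
j = -174 (j = -101 - 73 = -174)
j*(X(-5, 8) + 463) = -174*(36 + 463) = -174*499 = -86826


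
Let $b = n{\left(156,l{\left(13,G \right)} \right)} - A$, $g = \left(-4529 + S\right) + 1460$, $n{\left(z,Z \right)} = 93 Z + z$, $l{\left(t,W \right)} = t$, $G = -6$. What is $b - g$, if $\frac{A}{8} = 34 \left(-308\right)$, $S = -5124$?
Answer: $93334$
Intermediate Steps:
$n{\left(z,Z \right)} = z + 93 Z$
$A = -83776$ ($A = 8 \cdot 34 \left(-308\right) = 8 \left(-10472\right) = -83776$)
$g = -8193$ ($g = \left(-4529 - 5124\right) + 1460 = -9653 + 1460 = -8193$)
$b = 85141$ ($b = \left(156 + 93 \cdot 13\right) - -83776 = \left(156 + 1209\right) + 83776 = 1365 + 83776 = 85141$)
$b - g = 85141 - -8193 = 85141 + 8193 = 93334$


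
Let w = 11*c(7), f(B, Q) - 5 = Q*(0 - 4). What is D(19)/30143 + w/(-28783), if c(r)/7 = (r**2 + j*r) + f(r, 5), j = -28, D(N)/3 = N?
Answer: 377644413/867605969 ≈ 0.43527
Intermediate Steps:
D(N) = 3*N
f(B, Q) = 5 - 4*Q (f(B, Q) = 5 + Q*(0 - 4) = 5 + Q*(-4) = 5 - 4*Q)
c(r) = -105 - 196*r + 7*r**2 (c(r) = 7*((r**2 - 28*r) + (5 - 4*5)) = 7*((r**2 - 28*r) + (5 - 20)) = 7*((r**2 - 28*r) - 15) = 7*(-15 + r**2 - 28*r) = -105 - 196*r + 7*r**2)
w = -12474 (w = 11*(-105 - 196*7 + 7*7**2) = 11*(-105 - 1372 + 7*49) = 11*(-105 - 1372 + 343) = 11*(-1134) = -12474)
D(19)/30143 + w/(-28783) = (3*19)/30143 - 12474/(-28783) = 57*(1/30143) - 12474*(-1/28783) = 57/30143 + 12474/28783 = 377644413/867605969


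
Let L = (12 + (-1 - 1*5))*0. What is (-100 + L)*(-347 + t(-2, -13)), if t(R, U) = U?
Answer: 36000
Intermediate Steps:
L = 0 (L = (12 + (-1 - 5))*0 = (12 - 6)*0 = 6*0 = 0)
(-100 + L)*(-347 + t(-2, -13)) = (-100 + 0)*(-347 - 13) = -100*(-360) = 36000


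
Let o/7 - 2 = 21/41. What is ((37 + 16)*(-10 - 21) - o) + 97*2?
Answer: -60130/41 ≈ -1466.6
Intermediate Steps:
o = 721/41 (o = 14 + 7*(21/41) = 14 + 147/41 = 721/41 ≈ 17.585)
((37 + 16)*(-10 - 21) - o) + 97*2 = ((37 + 16)*(-10 - 21) - 1*721/41) + 97*2 = (53*(-31) - 721/41) + 194 = (-1643 - 721/41) + 194 = -68084/41 + 194 = -60130/41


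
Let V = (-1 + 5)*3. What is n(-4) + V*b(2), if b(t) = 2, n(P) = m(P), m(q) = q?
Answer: 20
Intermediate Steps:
V = 12 (V = 4*3 = 12)
n(P) = P
n(-4) + V*b(2) = -4 + 12*2 = -4 + 24 = 20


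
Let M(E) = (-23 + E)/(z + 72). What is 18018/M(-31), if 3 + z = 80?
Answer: -149149/3 ≈ -49716.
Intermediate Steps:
z = 77 (z = -3 + 80 = 77)
M(E) = -23/149 + E/149 (M(E) = (-23 + E)/(77 + 72) = (-23 + E)/149 = (-23 + E)*(1/149) = -23/149 + E/149)
18018/M(-31) = 18018/(-23/149 + (1/149)*(-31)) = 18018/(-23/149 - 31/149) = 18018/(-54/149) = 18018*(-149/54) = -149149/3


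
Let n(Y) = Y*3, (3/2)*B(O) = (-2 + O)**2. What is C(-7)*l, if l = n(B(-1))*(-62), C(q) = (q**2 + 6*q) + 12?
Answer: -21204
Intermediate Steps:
C(q) = 12 + q**2 + 6*q
B(O) = 2*(-2 + O)**2/3
n(Y) = 3*Y
l = -1116 (l = (3*(2*(-2 - 1)**2/3))*(-62) = (3*((2/3)*(-3)**2))*(-62) = (3*((2/3)*9))*(-62) = (3*6)*(-62) = 18*(-62) = -1116)
C(-7)*l = (12 + (-7)**2 + 6*(-7))*(-1116) = (12 + 49 - 42)*(-1116) = 19*(-1116) = -21204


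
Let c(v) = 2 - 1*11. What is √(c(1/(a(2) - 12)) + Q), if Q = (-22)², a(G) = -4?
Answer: 5*√19 ≈ 21.794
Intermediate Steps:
c(v) = -9 (c(v) = 2 - 11 = -9)
Q = 484
√(c(1/(a(2) - 12)) + Q) = √(-9 + 484) = √475 = 5*√19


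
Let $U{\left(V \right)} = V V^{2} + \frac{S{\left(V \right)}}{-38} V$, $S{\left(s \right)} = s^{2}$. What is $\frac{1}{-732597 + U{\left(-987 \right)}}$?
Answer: $- \frac{38}{35603516397} \approx -1.0673 \cdot 10^{-9}$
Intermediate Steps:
$U{\left(V \right)} = \frac{37 V^{3}}{38}$ ($U{\left(V \right)} = V V^{2} + \frac{V^{2}}{-38} V = V^{3} + V^{2} \left(- \frac{1}{38}\right) V = V^{3} + - \frac{V^{2}}{38} V = V^{3} - \frac{V^{3}}{38} = \frac{37 V^{3}}{38}$)
$\frac{1}{-732597 + U{\left(-987 \right)}} = \frac{1}{-732597 + \frac{37 \left(-987\right)^{3}}{38}} = \frac{1}{-732597 + \frac{37}{38} \left(-961504803\right)} = \frac{1}{-732597 - \frac{35575677711}{38}} = \frac{1}{- \frac{35603516397}{38}} = - \frac{38}{35603516397}$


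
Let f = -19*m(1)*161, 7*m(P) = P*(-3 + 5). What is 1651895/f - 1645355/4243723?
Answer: -7011622845355/3709013902 ≈ -1890.4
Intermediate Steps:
m(P) = 2*P/7 (m(P) = (P*(-3 + 5))/7 = (P*2)/7 = (2*P)/7 = 2*P/7)
f = -874 (f = -38/7*161 = -874)
1651895/f - 1645355/4243723 = 1651895/(-874) - 1645355/4243723 = 1651895*(-1/874) - 1645355*1/4243723 = -1651895/874 - 1645355/4243723 = -7011622845355/3709013902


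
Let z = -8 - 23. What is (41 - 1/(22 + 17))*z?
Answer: -49538/39 ≈ -1270.2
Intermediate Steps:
z = -31
(41 - 1/(22 + 17))*z = (41 - 1/(22 + 17))*(-31) = (41 - 1/39)*(-31) = (1598/39)*(-31) = -49538/39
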